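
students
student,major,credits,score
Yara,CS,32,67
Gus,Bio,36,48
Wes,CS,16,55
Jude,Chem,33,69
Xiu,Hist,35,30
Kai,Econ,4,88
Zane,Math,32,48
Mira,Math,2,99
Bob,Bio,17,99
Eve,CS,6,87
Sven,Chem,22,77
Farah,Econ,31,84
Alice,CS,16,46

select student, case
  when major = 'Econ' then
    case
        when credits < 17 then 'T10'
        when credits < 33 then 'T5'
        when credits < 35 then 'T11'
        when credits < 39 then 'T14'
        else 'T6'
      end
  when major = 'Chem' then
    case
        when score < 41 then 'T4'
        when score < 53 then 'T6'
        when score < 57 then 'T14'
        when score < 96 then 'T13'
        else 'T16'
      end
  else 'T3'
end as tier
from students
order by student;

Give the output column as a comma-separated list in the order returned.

student=Alice: major='CS' → outer ELSE → T3
student=Bob: major='Bio' → outer ELSE → T3
student=Eve: major='CS' → outer ELSE → T3
student=Farah: major='Econ' → inner[credits < 33] → T5
student=Gus: major='Bio' → outer ELSE → T3
student=Jude: major='Chem' → inner[score < 96] → T13
student=Kai: major='Econ' → inner[credits < 17] → T10
student=Mira: major='Math' → outer ELSE → T3
student=Sven: major='Chem' → inner[score < 96] → T13
student=Wes: major='CS' → outer ELSE → T3
student=Xiu: major='Hist' → outer ELSE → T3
student=Yara: major='CS' → outer ELSE → T3
student=Zane: major='Math' → outer ELSE → T3

T3, T3, T3, T5, T3, T13, T10, T3, T13, T3, T3, T3, T3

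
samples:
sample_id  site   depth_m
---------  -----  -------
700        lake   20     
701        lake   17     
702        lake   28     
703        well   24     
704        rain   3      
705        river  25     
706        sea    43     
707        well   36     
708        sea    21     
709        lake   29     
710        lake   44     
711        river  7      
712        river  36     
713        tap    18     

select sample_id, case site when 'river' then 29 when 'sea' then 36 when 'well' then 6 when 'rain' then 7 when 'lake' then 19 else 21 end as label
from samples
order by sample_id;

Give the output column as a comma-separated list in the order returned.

sample_id=700: site='lake' → 19
sample_id=701: site='lake' → 19
sample_id=702: site='lake' → 19
sample_id=703: site='well' → 6
sample_id=704: site='rain' → 7
sample_id=705: site='river' → 29
sample_id=706: site='sea' → 36
sample_id=707: site='well' → 6
sample_id=708: site='sea' → 36
sample_id=709: site='lake' → 19
sample_id=710: site='lake' → 19
sample_id=711: site='river' → 29
sample_id=712: site='river' → 29
sample_id=713: ELSE → 21

19, 19, 19, 6, 7, 29, 36, 6, 36, 19, 19, 29, 29, 21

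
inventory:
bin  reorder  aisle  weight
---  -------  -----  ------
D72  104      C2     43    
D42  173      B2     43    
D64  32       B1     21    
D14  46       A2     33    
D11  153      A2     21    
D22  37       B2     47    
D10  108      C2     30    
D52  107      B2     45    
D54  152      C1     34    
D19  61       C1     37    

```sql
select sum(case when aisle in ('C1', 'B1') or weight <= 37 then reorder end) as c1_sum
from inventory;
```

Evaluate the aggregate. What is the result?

bin=D72: ✗
bin=D42: ✗
bin=D64: ✓ → 32
bin=D14: ✓ → 46
bin=D11: ✓ → 153
bin=D22: ✗
bin=D10: ✓ → 108
bin=D52: ✗
bin=D54: ✓ → 152
bin=D19: ✓ → 61
c1_sum = 32 + 46 + 153 + 108 + 152 + 61 = 552

552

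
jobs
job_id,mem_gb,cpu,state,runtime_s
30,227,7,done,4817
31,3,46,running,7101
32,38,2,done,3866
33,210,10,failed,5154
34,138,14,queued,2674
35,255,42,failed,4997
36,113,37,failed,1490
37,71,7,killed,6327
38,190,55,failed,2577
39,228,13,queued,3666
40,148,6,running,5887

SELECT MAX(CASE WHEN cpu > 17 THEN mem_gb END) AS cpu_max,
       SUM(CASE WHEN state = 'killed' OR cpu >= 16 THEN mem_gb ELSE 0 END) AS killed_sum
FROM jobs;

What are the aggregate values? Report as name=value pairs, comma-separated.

[cpu_max: cpu > 17]
job_id=30: ✗
job_id=31: ✓ → 3
job_id=32: ✗
job_id=33: ✗
job_id=34: ✗
job_id=35: ✓ → 255
job_id=36: ✓ → 113
job_id=37: ✗
job_id=38: ✓ → 190
job_id=39: ✗
job_id=40: ✗
cpu_max = MAX(3, 255, 113, 190) = 255
—
[killed_sum: state = 'killed' OR cpu >= 16]
job_id=30: ✗
job_id=31: ✓ → 3
job_id=32: ✗
job_id=33: ✗
job_id=34: ✗
job_id=35: ✓ → 255
job_id=36: ✓ → 113
job_id=37: ✓ → 71
job_id=38: ✓ → 190
job_id=39: ✗
job_id=40: ✗
killed_sum = 3 + 255 + 113 + 71 + 190 = 632

cpu_max=255, killed_sum=632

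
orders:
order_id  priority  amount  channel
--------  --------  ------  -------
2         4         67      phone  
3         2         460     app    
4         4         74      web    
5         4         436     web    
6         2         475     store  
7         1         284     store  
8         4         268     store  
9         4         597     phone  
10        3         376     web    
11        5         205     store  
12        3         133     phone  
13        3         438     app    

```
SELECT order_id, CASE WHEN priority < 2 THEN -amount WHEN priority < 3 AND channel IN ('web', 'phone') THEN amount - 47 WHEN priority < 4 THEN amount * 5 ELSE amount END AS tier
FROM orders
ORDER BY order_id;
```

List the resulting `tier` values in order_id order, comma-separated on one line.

67, 2300, 74, 436, 2375, -284, 268, 597, 1880, 205, 665, 2190

order_id=2: ELSE → 67
order_id=3: priority < 4 → 2300
order_id=4: ELSE → 74
order_id=5: ELSE → 436
order_id=6: priority < 4 → 2375
order_id=7: priority < 2 → -284
order_id=8: ELSE → 268
order_id=9: ELSE → 597
order_id=10: priority < 4 → 1880
order_id=11: ELSE → 205
order_id=12: priority < 4 → 665
order_id=13: priority < 4 → 2190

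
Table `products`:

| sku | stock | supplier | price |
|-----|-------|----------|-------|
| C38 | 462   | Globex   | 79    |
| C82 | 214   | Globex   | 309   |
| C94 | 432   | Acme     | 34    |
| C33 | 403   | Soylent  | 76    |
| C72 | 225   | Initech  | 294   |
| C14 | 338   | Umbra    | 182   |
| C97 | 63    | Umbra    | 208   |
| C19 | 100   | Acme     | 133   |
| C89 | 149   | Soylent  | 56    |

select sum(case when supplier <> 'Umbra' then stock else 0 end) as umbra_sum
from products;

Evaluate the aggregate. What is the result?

sku=C38: ✓ → 462
sku=C82: ✓ → 214
sku=C94: ✓ → 432
sku=C33: ✓ → 403
sku=C72: ✓ → 225
sku=C14: ✗
sku=C97: ✗
sku=C19: ✓ → 100
sku=C89: ✓ → 149
umbra_sum = 462 + 214 + 432 + 403 + 225 + 100 + 149 = 1985

1985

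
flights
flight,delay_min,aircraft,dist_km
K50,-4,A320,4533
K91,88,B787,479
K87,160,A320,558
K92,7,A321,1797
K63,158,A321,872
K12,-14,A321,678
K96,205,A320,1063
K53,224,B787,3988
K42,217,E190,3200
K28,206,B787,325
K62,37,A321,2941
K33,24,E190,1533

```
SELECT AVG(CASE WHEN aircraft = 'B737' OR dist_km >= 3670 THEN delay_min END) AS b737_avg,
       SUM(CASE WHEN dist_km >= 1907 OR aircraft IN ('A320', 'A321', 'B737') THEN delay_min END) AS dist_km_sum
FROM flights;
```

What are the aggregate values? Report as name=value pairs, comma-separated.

b737_avg=110, dist_km_sum=990

[b737_avg: aircraft = 'B737' OR dist_km >= 3670]
flight=K50: ✓ → -4
flight=K91: ✗
flight=K87: ✗
flight=K92: ✗
flight=K63: ✗
flight=K12: ✗
flight=K96: ✗
flight=K53: ✓ → 224
flight=K42: ✗
flight=K28: ✗
flight=K62: ✗
flight=K33: ✗
b737_avg = (-4 + 224) / 2 = 110
—
[dist_km_sum: dist_km >= 1907 OR aircraft IN ('A320', 'A321', 'B737')]
flight=K50: ✓ → -4
flight=K91: ✗
flight=K87: ✓ → 160
flight=K92: ✓ → 7
flight=K63: ✓ → 158
flight=K12: ✓ → -14
flight=K96: ✓ → 205
flight=K53: ✓ → 224
flight=K42: ✓ → 217
flight=K28: ✗
flight=K62: ✓ → 37
flight=K33: ✗
dist_km_sum = -4 + 160 + 7 + 158 + -14 + 205 + 224 + 217 + 37 = 990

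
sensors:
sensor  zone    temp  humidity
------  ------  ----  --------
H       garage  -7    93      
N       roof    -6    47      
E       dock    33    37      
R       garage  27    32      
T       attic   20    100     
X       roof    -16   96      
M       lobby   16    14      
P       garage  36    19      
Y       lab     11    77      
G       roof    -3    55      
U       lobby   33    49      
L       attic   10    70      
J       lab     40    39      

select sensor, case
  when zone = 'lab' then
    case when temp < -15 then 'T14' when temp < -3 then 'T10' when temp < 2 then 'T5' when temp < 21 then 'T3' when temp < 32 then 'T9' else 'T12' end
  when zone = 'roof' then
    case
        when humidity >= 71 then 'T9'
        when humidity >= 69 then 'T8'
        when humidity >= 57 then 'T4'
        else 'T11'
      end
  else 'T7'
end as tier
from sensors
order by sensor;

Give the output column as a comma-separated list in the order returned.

sensor=E: zone='dock' → outer ELSE → T7
sensor=G: zone='roof' → inner[ELSE] → T11
sensor=H: zone='garage' → outer ELSE → T7
sensor=J: zone='lab' → inner[ELSE] → T12
sensor=L: zone='attic' → outer ELSE → T7
sensor=M: zone='lobby' → outer ELSE → T7
sensor=N: zone='roof' → inner[ELSE] → T11
sensor=P: zone='garage' → outer ELSE → T7
sensor=R: zone='garage' → outer ELSE → T7
sensor=T: zone='attic' → outer ELSE → T7
sensor=U: zone='lobby' → outer ELSE → T7
sensor=X: zone='roof' → inner[humidity >= 71] → T9
sensor=Y: zone='lab' → inner[temp < 21] → T3

T7, T11, T7, T12, T7, T7, T11, T7, T7, T7, T7, T9, T3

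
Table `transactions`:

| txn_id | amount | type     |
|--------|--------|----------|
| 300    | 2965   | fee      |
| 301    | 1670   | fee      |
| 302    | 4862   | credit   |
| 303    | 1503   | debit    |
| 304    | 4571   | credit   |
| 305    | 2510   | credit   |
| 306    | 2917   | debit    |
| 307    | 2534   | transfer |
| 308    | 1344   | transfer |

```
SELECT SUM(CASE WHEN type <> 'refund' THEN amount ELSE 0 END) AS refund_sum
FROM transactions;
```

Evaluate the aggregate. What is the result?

24876

txn_id=300: ✓ → 2965
txn_id=301: ✓ → 1670
txn_id=302: ✓ → 4862
txn_id=303: ✓ → 1503
txn_id=304: ✓ → 4571
txn_id=305: ✓ → 2510
txn_id=306: ✓ → 2917
txn_id=307: ✓ → 2534
txn_id=308: ✓ → 1344
refund_sum = 2965 + 1670 + 4862 + 1503 + 4571 + 2510 + 2917 + 2534 + 1344 = 24876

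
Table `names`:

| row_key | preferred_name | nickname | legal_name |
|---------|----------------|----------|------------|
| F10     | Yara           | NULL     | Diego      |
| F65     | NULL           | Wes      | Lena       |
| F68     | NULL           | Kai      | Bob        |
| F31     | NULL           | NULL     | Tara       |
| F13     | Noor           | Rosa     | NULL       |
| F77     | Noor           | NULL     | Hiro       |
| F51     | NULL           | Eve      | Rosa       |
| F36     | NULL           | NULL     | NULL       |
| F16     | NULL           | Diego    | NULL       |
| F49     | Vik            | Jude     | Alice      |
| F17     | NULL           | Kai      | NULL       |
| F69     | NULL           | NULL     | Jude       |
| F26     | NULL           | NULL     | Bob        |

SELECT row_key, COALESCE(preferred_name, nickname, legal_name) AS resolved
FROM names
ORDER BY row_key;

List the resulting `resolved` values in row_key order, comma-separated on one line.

row_key=F10: preferred_name=Yara → Yara
row_key=F13: preferred_name=Noor → Noor
row_key=F16: preferred_name=NULL, nickname=Diego → Diego
row_key=F17: preferred_name=NULL, nickname=Kai → Kai
row_key=F26: preferred_name=NULL, nickname=NULL, legal_name=Bob → Bob
row_key=F31: preferred_name=NULL, nickname=NULL, legal_name=Tara → Tara
row_key=F36: preferred_name=NULL, nickname=NULL, legal_name=NULL (all NULL) → NULL
row_key=F49: preferred_name=Vik → Vik
row_key=F51: preferred_name=NULL, nickname=Eve → Eve
row_key=F65: preferred_name=NULL, nickname=Wes → Wes
row_key=F68: preferred_name=NULL, nickname=Kai → Kai
row_key=F69: preferred_name=NULL, nickname=NULL, legal_name=Jude → Jude
row_key=F77: preferred_name=Noor → Noor

Yara, Noor, Diego, Kai, Bob, Tara, NULL, Vik, Eve, Wes, Kai, Jude, Noor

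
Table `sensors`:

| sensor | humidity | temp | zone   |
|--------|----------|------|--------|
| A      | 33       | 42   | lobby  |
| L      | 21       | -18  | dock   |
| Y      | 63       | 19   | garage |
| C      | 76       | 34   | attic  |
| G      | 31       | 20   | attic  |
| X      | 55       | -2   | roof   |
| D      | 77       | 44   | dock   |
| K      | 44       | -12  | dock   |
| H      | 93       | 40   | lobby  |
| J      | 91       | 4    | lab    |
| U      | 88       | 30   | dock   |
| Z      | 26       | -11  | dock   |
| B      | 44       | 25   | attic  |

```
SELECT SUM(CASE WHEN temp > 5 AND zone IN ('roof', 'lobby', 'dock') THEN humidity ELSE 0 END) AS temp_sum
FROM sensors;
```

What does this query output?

sensor=A: ✓ → 33
sensor=L: ✗
sensor=Y: ✗
sensor=C: ✗
sensor=G: ✗
sensor=X: ✗
sensor=D: ✓ → 77
sensor=K: ✗
sensor=H: ✓ → 93
sensor=J: ✗
sensor=U: ✓ → 88
sensor=Z: ✗
sensor=B: ✗
temp_sum = 33 + 77 + 93 + 88 = 291

291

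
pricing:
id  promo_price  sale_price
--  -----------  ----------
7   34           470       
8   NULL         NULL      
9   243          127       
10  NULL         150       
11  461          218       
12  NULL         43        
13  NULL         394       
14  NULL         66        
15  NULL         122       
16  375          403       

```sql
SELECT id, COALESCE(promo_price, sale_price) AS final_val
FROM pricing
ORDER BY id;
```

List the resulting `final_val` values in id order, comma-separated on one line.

id=7: promo_price=34 → 34
id=8: promo_price=NULL, sale_price=NULL (all NULL) → NULL
id=9: promo_price=243 → 243
id=10: promo_price=NULL, sale_price=150 → 150
id=11: promo_price=461 → 461
id=12: promo_price=NULL, sale_price=43 → 43
id=13: promo_price=NULL, sale_price=394 → 394
id=14: promo_price=NULL, sale_price=66 → 66
id=15: promo_price=NULL, sale_price=122 → 122
id=16: promo_price=375 → 375

34, NULL, 243, 150, 461, 43, 394, 66, 122, 375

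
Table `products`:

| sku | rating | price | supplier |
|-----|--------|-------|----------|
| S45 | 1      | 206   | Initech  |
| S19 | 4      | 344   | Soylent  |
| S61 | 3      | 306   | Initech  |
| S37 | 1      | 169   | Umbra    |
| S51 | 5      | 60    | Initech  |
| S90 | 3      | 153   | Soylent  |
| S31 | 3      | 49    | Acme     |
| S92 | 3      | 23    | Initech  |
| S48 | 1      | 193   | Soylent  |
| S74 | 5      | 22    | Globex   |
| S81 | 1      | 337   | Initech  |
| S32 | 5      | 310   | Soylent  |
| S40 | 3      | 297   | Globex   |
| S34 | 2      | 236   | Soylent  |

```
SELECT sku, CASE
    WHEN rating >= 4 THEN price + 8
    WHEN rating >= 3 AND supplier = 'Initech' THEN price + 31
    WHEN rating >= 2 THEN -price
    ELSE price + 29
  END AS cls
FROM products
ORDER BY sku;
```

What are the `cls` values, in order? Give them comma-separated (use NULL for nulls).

352, -49, 318, -236, 198, -297, 235, 222, 68, 337, 30, 366, -153, 54

sku=S19: rating >= 4 → 352
sku=S31: rating >= 2 → -49
sku=S32: rating >= 4 → 318
sku=S34: rating >= 2 → -236
sku=S37: ELSE → 198
sku=S40: rating >= 2 → -297
sku=S45: ELSE → 235
sku=S48: ELSE → 222
sku=S51: rating >= 4 → 68
sku=S61: rating >= 3 AND supplier = 'Initech' → 337
sku=S74: rating >= 4 → 30
sku=S81: ELSE → 366
sku=S90: rating >= 2 → -153
sku=S92: rating >= 3 AND supplier = 'Initech' → 54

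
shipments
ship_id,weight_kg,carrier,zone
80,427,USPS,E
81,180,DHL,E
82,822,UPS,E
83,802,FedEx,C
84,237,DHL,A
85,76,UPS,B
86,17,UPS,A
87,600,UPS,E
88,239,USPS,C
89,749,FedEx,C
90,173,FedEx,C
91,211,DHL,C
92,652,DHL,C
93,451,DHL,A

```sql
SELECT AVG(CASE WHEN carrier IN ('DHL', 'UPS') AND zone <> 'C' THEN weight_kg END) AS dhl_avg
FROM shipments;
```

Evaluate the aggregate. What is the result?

340.4285714286

ship_id=80: ✗
ship_id=81: ✓ → 180
ship_id=82: ✓ → 822
ship_id=83: ✗
ship_id=84: ✓ → 237
ship_id=85: ✓ → 76
ship_id=86: ✓ → 17
ship_id=87: ✓ → 600
ship_id=88: ✗
ship_id=89: ✗
ship_id=90: ✗
ship_id=91: ✗
ship_id=92: ✗
ship_id=93: ✓ → 451
dhl_avg = (180 + 822 + 237 + 76 + 17 + 600 + 451) / 7 = 340.4285714286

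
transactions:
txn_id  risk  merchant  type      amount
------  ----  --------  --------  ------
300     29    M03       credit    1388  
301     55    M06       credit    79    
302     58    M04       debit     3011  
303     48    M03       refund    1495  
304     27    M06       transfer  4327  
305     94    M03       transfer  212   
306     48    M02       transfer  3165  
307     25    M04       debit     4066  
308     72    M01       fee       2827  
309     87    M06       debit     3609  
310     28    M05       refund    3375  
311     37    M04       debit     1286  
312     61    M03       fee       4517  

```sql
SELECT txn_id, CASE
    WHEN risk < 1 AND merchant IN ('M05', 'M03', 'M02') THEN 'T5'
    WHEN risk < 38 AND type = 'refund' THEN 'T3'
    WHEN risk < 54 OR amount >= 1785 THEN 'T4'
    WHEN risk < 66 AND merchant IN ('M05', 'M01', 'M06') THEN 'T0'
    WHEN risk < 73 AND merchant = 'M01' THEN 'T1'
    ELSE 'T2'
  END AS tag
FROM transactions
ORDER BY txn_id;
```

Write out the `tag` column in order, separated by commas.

T4, T0, T4, T4, T4, T2, T4, T4, T4, T4, T3, T4, T4

txn_id=300: risk < 54 OR amount >= 1785 → T4
txn_id=301: risk < 66 AND merchant IN ('M05', 'M01', 'M06') → T0
txn_id=302: risk < 54 OR amount >= 1785 → T4
txn_id=303: risk < 54 OR amount >= 1785 → T4
txn_id=304: risk < 54 OR amount >= 1785 → T4
txn_id=305: ELSE → T2
txn_id=306: risk < 54 OR amount >= 1785 → T4
txn_id=307: risk < 54 OR amount >= 1785 → T4
txn_id=308: risk < 54 OR amount >= 1785 → T4
txn_id=309: risk < 54 OR amount >= 1785 → T4
txn_id=310: risk < 38 AND type = 'refund' → T3
txn_id=311: risk < 54 OR amount >= 1785 → T4
txn_id=312: risk < 54 OR amount >= 1785 → T4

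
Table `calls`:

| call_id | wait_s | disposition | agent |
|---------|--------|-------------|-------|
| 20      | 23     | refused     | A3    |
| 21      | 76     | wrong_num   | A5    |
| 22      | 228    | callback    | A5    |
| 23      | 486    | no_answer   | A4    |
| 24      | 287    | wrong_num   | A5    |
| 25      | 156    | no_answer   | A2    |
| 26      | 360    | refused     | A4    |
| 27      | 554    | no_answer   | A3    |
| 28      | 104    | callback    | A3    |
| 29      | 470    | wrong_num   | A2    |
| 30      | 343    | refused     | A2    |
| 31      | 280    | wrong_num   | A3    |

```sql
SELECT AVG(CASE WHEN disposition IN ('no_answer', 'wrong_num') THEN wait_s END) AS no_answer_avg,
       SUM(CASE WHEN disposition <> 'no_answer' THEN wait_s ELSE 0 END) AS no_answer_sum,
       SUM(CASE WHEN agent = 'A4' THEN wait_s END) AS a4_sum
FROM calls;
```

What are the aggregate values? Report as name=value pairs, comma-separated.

[no_answer_avg: disposition IN ('no_answer', 'wrong_num')]
call_id=20: ✗
call_id=21: ✓ → 76
call_id=22: ✗
call_id=23: ✓ → 486
call_id=24: ✓ → 287
call_id=25: ✓ → 156
call_id=26: ✗
call_id=27: ✓ → 554
call_id=28: ✗
call_id=29: ✓ → 470
call_id=30: ✗
call_id=31: ✓ → 280
no_answer_avg = (76 + 486 + 287 + 156 + 554 + 470 + 280) / 7 = 329.8571428571
—
[no_answer_sum: disposition <> 'no_answer']
call_id=20: ✓ → 23
call_id=21: ✓ → 76
call_id=22: ✓ → 228
call_id=23: ✗
call_id=24: ✓ → 287
call_id=25: ✗
call_id=26: ✓ → 360
call_id=27: ✗
call_id=28: ✓ → 104
call_id=29: ✓ → 470
call_id=30: ✓ → 343
call_id=31: ✓ → 280
no_answer_sum = 23 + 76 + 228 + 287 + 360 + 104 + 470 + 343 + 280 = 2171
—
[a4_sum: agent = 'A4']
call_id=20: ✗
call_id=21: ✗
call_id=22: ✗
call_id=23: ✓ → 486
call_id=24: ✗
call_id=25: ✗
call_id=26: ✓ → 360
call_id=27: ✗
call_id=28: ✗
call_id=29: ✗
call_id=30: ✗
call_id=31: ✗
a4_sum = 486 + 360 = 846

no_answer_avg=329.8571428571, no_answer_sum=2171, a4_sum=846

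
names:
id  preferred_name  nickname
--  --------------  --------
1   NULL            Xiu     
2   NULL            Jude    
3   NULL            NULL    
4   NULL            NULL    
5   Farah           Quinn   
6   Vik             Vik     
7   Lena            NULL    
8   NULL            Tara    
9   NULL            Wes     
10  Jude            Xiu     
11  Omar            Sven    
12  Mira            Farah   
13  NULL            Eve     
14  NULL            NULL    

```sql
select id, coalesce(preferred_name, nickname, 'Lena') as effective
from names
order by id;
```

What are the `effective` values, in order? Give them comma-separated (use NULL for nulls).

Xiu, Jude, Lena, Lena, Farah, Vik, Lena, Tara, Wes, Jude, Omar, Mira, Eve, Lena

id=1: preferred_name=NULL, nickname=Xiu → Xiu
id=2: preferred_name=NULL, nickname=Jude → Jude
id=3: preferred_name=NULL, nickname=NULL, → literal Lena → Lena
id=4: preferred_name=NULL, nickname=NULL, → literal Lena → Lena
id=5: preferred_name=Farah → Farah
id=6: preferred_name=Vik → Vik
id=7: preferred_name=Lena → Lena
id=8: preferred_name=NULL, nickname=Tara → Tara
id=9: preferred_name=NULL, nickname=Wes → Wes
id=10: preferred_name=Jude → Jude
id=11: preferred_name=Omar → Omar
id=12: preferred_name=Mira → Mira
id=13: preferred_name=NULL, nickname=Eve → Eve
id=14: preferred_name=NULL, nickname=NULL, → literal Lena → Lena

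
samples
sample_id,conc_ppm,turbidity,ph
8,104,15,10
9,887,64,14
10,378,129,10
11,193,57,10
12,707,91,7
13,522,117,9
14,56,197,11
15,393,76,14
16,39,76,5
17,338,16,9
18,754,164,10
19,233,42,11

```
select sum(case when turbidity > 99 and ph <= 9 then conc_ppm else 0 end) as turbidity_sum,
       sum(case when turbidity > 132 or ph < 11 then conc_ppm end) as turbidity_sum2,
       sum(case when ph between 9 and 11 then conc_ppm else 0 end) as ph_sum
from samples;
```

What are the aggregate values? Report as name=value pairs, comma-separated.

[turbidity_sum: turbidity > 99 and ph <= 9]
sample_id=8: ✗
sample_id=9: ✗
sample_id=10: ✗
sample_id=11: ✗
sample_id=12: ✗
sample_id=13: ✓ → 522
sample_id=14: ✗
sample_id=15: ✗
sample_id=16: ✗
sample_id=17: ✗
sample_id=18: ✗
sample_id=19: ✗
turbidity_sum = 522
—
[turbidity_sum2: turbidity > 132 or ph < 11]
sample_id=8: ✓ → 104
sample_id=9: ✗
sample_id=10: ✓ → 378
sample_id=11: ✓ → 193
sample_id=12: ✓ → 707
sample_id=13: ✓ → 522
sample_id=14: ✓ → 56
sample_id=15: ✗
sample_id=16: ✓ → 39
sample_id=17: ✓ → 338
sample_id=18: ✓ → 754
sample_id=19: ✗
turbidity_sum2 = 104 + 378 + 193 + 707 + 522 + 56 + 39 + 338 + 754 = 3091
—
[ph_sum: ph between 9 and 11]
sample_id=8: ✓ → 104
sample_id=9: ✗
sample_id=10: ✓ → 378
sample_id=11: ✓ → 193
sample_id=12: ✗
sample_id=13: ✓ → 522
sample_id=14: ✓ → 56
sample_id=15: ✗
sample_id=16: ✗
sample_id=17: ✓ → 338
sample_id=18: ✓ → 754
sample_id=19: ✓ → 233
ph_sum = 104 + 378 + 193 + 522 + 56 + 338 + 754 + 233 = 2578

turbidity_sum=522, turbidity_sum2=3091, ph_sum=2578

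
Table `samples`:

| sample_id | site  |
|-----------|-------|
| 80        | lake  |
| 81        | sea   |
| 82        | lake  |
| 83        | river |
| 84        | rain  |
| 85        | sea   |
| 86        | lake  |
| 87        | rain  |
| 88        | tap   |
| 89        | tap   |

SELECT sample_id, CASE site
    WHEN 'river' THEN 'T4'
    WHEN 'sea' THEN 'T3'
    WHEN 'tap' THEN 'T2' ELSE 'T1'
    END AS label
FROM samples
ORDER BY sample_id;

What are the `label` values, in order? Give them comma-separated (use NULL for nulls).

sample_id=80: ELSE → T1
sample_id=81: site='sea' → T3
sample_id=82: ELSE → T1
sample_id=83: site='river' → T4
sample_id=84: ELSE → T1
sample_id=85: site='sea' → T3
sample_id=86: ELSE → T1
sample_id=87: ELSE → T1
sample_id=88: site='tap' → T2
sample_id=89: site='tap' → T2

T1, T3, T1, T4, T1, T3, T1, T1, T2, T2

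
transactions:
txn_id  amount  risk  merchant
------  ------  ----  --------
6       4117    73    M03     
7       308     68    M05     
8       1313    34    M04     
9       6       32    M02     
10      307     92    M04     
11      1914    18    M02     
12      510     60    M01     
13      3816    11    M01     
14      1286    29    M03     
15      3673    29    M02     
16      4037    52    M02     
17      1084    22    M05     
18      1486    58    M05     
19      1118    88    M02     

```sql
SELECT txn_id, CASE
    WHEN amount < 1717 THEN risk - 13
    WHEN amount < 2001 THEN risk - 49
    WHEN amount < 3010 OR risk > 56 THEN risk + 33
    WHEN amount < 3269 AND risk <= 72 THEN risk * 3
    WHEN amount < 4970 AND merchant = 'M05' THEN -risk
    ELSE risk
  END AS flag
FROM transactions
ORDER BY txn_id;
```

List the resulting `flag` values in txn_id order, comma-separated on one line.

txn_id=6: amount < 3010 OR risk > 56 → 106
txn_id=7: amount < 1717 → 55
txn_id=8: amount < 1717 → 21
txn_id=9: amount < 1717 → 19
txn_id=10: amount < 1717 → 79
txn_id=11: amount < 2001 → -31
txn_id=12: amount < 1717 → 47
txn_id=13: ELSE → 11
txn_id=14: amount < 1717 → 16
txn_id=15: ELSE → 29
txn_id=16: ELSE → 52
txn_id=17: amount < 1717 → 9
txn_id=18: amount < 1717 → 45
txn_id=19: amount < 1717 → 75

106, 55, 21, 19, 79, -31, 47, 11, 16, 29, 52, 9, 45, 75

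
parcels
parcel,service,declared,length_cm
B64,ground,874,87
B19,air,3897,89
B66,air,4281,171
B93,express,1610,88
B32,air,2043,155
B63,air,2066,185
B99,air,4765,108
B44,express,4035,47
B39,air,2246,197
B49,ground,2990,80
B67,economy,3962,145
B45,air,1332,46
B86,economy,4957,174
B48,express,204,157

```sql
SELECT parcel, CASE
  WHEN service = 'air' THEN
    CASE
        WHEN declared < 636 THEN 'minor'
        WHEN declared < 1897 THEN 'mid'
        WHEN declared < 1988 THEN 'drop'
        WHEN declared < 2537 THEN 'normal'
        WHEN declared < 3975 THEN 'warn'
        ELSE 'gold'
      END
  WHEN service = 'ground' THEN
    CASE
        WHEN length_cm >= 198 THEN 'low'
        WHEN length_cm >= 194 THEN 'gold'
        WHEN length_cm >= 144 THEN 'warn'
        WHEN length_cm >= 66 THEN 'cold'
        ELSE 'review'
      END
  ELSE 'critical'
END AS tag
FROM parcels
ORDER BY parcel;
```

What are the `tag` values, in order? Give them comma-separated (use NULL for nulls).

warn, normal, normal, critical, mid, critical, cold, normal, cold, gold, critical, critical, critical, gold

parcel=B19: service='air' → inner[declared < 3975] → warn
parcel=B32: service='air' → inner[declared < 2537] → normal
parcel=B39: service='air' → inner[declared < 2537] → normal
parcel=B44: service='express' → outer ELSE → critical
parcel=B45: service='air' → inner[declared < 1897] → mid
parcel=B48: service='express' → outer ELSE → critical
parcel=B49: service='ground' → inner[length_cm >= 66] → cold
parcel=B63: service='air' → inner[declared < 2537] → normal
parcel=B64: service='ground' → inner[length_cm >= 66] → cold
parcel=B66: service='air' → inner[ELSE] → gold
parcel=B67: service='economy' → outer ELSE → critical
parcel=B86: service='economy' → outer ELSE → critical
parcel=B93: service='express' → outer ELSE → critical
parcel=B99: service='air' → inner[ELSE] → gold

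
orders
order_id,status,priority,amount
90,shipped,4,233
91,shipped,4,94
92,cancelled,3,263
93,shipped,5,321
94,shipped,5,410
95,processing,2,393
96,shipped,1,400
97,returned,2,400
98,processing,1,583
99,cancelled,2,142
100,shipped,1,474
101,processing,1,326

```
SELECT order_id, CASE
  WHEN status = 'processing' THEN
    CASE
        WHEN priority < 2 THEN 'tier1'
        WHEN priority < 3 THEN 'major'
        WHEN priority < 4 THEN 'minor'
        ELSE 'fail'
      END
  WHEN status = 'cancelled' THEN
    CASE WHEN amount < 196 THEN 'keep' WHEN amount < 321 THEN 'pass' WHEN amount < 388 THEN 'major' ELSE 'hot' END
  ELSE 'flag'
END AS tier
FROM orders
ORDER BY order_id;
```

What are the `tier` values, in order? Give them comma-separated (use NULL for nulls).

flag, flag, pass, flag, flag, major, flag, flag, tier1, keep, flag, tier1

order_id=90: status='shipped' → outer ELSE → flag
order_id=91: status='shipped' → outer ELSE → flag
order_id=92: status='cancelled' → inner[amount < 321] → pass
order_id=93: status='shipped' → outer ELSE → flag
order_id=94: status='shipped' → outer ELSE → flag
order_id=95: status='processing' → inner[priority < 3] → major
order_id=96: status='shipped' → outer ELSE → flag
order_id=97: status='returned' → outer ELSE → flag
order_id=98: status='processing' → inner[priority < 2] → tier1
order_id=99: status='cancelled' → inner[amount < 196] → keep
order_id=100: status='shipped' → outer ELSE → flag
order_id=101: status='processing' → inner[priority < 2] → tier1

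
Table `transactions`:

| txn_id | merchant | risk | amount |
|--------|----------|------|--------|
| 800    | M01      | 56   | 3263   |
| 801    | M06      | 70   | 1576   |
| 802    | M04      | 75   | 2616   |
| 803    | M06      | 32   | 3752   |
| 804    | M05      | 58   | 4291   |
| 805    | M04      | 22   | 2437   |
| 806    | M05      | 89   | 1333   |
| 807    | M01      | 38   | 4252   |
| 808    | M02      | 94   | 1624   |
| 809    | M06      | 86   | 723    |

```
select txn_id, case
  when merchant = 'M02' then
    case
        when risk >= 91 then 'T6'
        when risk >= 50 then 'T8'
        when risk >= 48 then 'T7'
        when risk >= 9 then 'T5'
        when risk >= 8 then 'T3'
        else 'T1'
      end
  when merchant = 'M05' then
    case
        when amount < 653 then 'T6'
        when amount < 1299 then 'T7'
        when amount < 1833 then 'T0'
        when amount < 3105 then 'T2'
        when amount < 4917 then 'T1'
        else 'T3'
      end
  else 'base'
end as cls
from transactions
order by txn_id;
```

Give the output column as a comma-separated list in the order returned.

base, base, base, base, T1, base, T0, base, T6, base

txn_id=800: merchant='M01' → outer ELSE → base
txn_id=801: merchant='M06' → outer ELSE → base
txn_id=802: merchant='M04' → outer ELSE → base
txn_id=803: merchant='M06' → outer ELSE → base
txn_id=804: merchant='M05' → inner[amount < 4917] → T1
txn_id=805: merchant='M04' → outer ELSE → base
txn_id=806: merchant='M05' → inner[amount < 1833] → T0
txn_id=807: merchant='M01' → outer ELSE → base
txn_id=808: merchant='M02' → inner[risk >= 91] → T6
txn_id=809: merchant='M06' → outer ELSE → base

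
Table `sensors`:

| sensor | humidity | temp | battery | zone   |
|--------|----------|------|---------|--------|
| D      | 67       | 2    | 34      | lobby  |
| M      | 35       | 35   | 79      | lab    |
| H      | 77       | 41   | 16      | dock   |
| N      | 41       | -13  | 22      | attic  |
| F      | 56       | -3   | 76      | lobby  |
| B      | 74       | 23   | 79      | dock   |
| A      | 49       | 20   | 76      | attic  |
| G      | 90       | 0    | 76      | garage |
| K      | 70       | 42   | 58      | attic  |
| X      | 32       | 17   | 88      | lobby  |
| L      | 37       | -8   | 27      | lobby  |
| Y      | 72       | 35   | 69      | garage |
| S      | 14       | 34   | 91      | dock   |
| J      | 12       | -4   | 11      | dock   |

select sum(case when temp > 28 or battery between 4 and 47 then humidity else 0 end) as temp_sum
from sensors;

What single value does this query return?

425

sensor=D: ✓ → 67
sensor=M: ✓ → 35
sensor=H: ✓ → 77
sensor=N: ✓ → 41
sensor=F: ✗
sensor=B: ✗
sensor=A: ✗
sensor=G: ✗
sensor=K: ✓ → 70
sensor=X: ✗
sensor=L: ✓ → 37
sensor=Y: ✓ → 72
sensor=S: ✓ → 14
sensor=J: ✓ → 12
temp_sum = 67 + 35 + 77 + 41 + 70 + 37 + 72 + 14 + 12 = 425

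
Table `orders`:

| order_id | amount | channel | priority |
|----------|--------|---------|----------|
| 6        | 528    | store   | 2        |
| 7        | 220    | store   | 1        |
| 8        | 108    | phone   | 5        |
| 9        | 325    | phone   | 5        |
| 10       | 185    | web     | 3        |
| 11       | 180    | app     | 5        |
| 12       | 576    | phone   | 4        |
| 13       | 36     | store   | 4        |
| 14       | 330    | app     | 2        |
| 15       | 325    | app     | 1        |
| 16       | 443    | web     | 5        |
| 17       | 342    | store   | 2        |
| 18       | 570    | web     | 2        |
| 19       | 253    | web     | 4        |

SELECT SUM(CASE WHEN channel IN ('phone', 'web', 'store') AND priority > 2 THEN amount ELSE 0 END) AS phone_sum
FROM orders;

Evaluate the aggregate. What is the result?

order_id=6: ✗
order_id=7: ✗
order_id=8: ✓ → 108
order_id=9: ✓ → 325
order_id=10: ✓ → 185
order_id=11: ✗
order_id=12: ✓ → 576
order_id=13: ✓ → 36
order_id=14: ✗
order_id=15: ✗
order_id=16: ✓ → 443
order_id=17: ✗
order_id=18: ✗
order_id=19: ✓ → 253
phone_sum = 108 + 325 + 185 + 576 + 36 + 443 + 253 = 1926

1926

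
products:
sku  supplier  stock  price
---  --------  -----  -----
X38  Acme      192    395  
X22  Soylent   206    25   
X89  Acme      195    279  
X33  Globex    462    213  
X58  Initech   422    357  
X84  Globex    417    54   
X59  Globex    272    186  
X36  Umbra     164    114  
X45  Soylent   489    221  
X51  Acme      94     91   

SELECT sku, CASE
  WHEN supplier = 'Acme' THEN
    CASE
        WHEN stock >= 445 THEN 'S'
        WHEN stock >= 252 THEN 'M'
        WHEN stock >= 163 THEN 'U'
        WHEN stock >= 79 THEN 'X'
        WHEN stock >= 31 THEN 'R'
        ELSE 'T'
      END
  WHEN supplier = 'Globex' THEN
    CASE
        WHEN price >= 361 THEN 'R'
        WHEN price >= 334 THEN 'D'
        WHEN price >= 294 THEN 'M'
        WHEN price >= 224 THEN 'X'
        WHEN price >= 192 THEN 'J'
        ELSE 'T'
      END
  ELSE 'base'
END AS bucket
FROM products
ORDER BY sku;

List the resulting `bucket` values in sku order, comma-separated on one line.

base, J, base, U, base, X, base, T, T, U

sku=X22: supplier='Soylent' → outer ELSE → base
sku=X33: supplier='Globex' → inner[price >= 192] → J
sku=X36: supplier='Umbra' → outer ELSE → base
sku=X38: supplier='Acme' → inner[stock >= 163] → U
sku=X45: supplier='Soylent' → outer ELSE → base
sku=X51: supplier='Acme' → inner[stock >= 79] → X
sku=X58: supplier='Initech' → outer ELSE → base
sku=X59: supplier='Globex' → inner[ELSE] → T
sku=X84: supplier='Globex' → inner[ELSE] → T
sku=X89: supplier='Acme' → inner[stock >= 163] → U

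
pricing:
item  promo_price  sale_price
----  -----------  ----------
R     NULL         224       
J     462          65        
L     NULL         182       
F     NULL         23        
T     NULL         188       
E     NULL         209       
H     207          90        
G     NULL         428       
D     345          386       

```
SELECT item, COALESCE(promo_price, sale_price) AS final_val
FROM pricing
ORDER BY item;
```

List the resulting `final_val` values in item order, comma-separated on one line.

item=D: promo_price=345 → 345
item=E: promo_price=NULL, sale_price=209 → 209
item=F: promo_price=NULL, sale_price=23 → 23
item=G: promo_price=NULL, sale_price=428 → 428
item=H: promo_price=207 → 207
item=J: promo_price=462 → 462
item=L: promo_price=NULL, sale_price=182 → 182
item=R: promo_price=NULL, sale_price=224 → 224
item=T: promo_price=NULL, sale_price=188 → 188

345, 209, 23, 428, 207, 462, 182, 224, 188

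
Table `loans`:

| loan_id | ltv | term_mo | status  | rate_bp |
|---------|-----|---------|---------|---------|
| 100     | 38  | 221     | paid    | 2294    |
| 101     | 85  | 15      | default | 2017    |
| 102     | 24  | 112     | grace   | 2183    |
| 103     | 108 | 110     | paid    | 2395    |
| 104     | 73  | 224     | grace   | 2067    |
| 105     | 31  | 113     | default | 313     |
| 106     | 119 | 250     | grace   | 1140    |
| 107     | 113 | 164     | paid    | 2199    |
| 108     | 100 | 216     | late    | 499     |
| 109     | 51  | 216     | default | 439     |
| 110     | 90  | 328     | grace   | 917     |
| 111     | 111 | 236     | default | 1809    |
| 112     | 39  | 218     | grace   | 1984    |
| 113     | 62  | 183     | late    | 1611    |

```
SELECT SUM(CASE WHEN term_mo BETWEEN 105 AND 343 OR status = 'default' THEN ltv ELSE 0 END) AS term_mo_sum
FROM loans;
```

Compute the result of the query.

1044

loan_id=100: ✓ → 38
loan_id=101: ✓ → 85
loan_id=102: ✓ → 24
loan_id=103: ✓ → 108
loan_id=104: ✓ → 73
loan_id=105: ✓ → 31
loan_id=106: ✓ → 119
loan_id=107: ✓ → 113
loan_id=108: ✓ → 100
loan_id=109: ✓ → 51
loan_id=110: ✓ → 90
loan_id=111: ✓ → 111
loan_id=112: ✓ → 39
loan_id=113: ✓ → 62
term_mo_sum = 38 + 85 + 24 + 108 + 73 + 31 + 119 + 113 + 100 + 51 + 90 + 111 + 39 + 62 = 1044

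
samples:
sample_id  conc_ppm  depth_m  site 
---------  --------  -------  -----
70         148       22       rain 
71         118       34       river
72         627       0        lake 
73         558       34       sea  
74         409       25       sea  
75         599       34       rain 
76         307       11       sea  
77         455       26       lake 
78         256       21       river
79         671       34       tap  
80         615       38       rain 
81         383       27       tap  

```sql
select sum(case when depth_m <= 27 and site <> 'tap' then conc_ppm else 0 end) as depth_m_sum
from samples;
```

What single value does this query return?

2202

sample_id=70: ✓ → 148
sample_id=71: ✗
sample_id=72: ✓ → 627
sample_id=73: ✗
sample_id=74: ✓ → 409
sample_id=75: ✗
sample_id=76: ✓ → 307
sample_id=77: ✓ → 455
sample_id=78: ✓ → 256
sample_id=79: ✗
sample_id=80: ✗
sample_id=81: ✗
depth_m_sum = 148 + 627 + 409 + 307 + 455 + 256 = 2202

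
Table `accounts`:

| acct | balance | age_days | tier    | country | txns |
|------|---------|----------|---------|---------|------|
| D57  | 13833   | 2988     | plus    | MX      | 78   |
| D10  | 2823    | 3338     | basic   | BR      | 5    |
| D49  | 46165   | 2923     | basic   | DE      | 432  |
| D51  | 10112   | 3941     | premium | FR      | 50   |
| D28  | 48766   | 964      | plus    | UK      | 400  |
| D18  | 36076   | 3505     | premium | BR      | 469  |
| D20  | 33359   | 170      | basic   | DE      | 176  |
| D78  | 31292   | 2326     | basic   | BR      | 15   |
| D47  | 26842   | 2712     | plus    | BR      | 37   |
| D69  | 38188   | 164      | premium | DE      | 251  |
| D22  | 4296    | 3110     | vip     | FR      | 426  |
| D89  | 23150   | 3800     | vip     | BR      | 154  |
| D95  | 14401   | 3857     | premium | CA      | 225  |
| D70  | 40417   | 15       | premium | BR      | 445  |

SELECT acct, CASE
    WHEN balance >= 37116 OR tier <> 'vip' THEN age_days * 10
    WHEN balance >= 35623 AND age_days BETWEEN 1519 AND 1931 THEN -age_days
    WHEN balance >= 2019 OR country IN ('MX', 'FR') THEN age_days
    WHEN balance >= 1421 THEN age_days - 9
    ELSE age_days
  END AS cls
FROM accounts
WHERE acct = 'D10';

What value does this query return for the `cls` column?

33380

acct = D10: balance=2823, age_days=3338, tier=basic, country=BR, txns=5.
balance >= 37116 OR tier <> 'vip' → true → 33380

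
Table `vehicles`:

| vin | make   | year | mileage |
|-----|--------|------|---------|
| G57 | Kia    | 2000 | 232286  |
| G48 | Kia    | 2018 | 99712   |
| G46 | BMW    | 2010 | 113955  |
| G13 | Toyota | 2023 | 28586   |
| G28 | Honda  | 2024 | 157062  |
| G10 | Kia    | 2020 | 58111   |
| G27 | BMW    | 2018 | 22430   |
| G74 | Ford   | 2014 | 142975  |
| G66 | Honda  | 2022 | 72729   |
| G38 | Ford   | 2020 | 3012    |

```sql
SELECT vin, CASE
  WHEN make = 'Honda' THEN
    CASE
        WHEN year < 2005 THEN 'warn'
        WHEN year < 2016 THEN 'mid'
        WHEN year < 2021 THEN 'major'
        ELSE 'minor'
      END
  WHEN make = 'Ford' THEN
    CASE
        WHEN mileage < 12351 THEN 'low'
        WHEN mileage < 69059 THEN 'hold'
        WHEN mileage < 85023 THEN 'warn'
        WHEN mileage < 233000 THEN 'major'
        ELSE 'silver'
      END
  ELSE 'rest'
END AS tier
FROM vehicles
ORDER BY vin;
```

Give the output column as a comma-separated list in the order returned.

rest, rest, rest, minor, low, rest, rest, rest, minor, major

vin=G10: make='Kia' → outer ELSE → rest
vin=G13: make='Toyota' → outer ELSE → rest
vin=G27: make='BMW' → outer ELSE → rest
vin=G28: make='Honda' → inner[ELSE] → minor
vin=G38: make='Ford' → inner[mileage < 12351] → low
vin=G46: make='BMW' → outer ELSE → rest
vin=G48: make='Kia' → outer ELSE → rest
vin=G57: make='Kia' → outer ELSE → rest
vin=G66: make='Honda' → inner[ELSE] → minor
vin=G74: make='Ford' → inner[mileage < 233000] → major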